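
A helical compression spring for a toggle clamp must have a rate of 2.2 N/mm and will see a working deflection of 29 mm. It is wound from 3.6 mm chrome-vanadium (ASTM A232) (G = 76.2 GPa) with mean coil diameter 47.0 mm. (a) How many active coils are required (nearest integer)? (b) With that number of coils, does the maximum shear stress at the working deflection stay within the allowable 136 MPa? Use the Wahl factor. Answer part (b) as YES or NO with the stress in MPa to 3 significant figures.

N_a = Gd⁴/(8D³k) = (76.2×10³)(3.6⁴)/(8·47.0³·2.2) = 7.004 → N_a = 7
Actual rate k = Gd⁴/(8D³·7) = 2.2013 N/mm
Working load F = kδ = 2.2013·29 = 63.838 N
C = 47.0/3.6 = 13.0556; K_W = (4C−1)/(4C−4)+0.615/C = 1.1093
τ_max = K_W·8FD/(πd³) = 1.1093·163.76 = 181.66 MPa
τ_max > 136 MPa → exceeds allowable

(a) 7 coils; (b) NO, τ_max = 182 MPa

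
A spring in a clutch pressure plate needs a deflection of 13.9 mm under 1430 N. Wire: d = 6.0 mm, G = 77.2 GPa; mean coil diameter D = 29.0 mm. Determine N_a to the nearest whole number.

5

Required rate k = F/δ = 1430/13.9 = 102.88 N/mm
N_a = Gd⁴/(8D³k) = (77.2×10³ × 6.0⁴)/(8 × 29.0³ × 102.88)
    = 1.00051e+08 / 2.00727e+07 = 4.984 → 5 coils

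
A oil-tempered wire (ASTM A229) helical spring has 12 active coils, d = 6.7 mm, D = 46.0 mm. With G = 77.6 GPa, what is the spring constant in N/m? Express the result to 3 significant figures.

k = Gd⁴/(8D³N_a) = (77.6×10³ × 6.7⁴) / (8 × 46.0³ × 12)
  = 1.56373e+08 / 9.34426e+06 = 16.735 N/mm = 16735 N/m

16700 N/m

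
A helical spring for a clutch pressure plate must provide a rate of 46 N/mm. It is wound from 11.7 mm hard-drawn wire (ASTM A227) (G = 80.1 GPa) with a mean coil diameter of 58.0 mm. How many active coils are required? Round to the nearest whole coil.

21

N_a = Gd⁴/(8D³k) = (80.1×10³ × 11.7⁴)/(8 × 58.0³ × 46)
    = 1.50098e+09 / 7.18012e+07 = 20.9 → 21 coils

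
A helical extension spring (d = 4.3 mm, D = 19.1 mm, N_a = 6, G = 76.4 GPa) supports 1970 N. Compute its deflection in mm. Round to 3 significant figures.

k = Gd⁴/(8D³N_a) = (76.4×10³)(4.3⁴)/(8·19.1³·6) = 78.095 N/mm
δ = F/k = 1970 / 78.095 = 25.226 mm

25.2 mm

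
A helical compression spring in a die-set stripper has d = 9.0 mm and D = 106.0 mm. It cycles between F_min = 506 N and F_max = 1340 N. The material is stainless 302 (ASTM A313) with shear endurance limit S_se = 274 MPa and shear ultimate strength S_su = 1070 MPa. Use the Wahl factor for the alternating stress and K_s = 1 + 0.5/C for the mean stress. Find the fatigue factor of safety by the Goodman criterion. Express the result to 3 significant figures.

C = D/d = 106.0/9.0 = 11.7778; K_W = (4C−1)/(4C−4)+0.615/C = 1.1218; K_s = 1+0.5/C = 1.0425
F_a = (F_max−F_min)/2 = 417 N; F_m = (F_max+F_min)/2 = 923 N
τ_a = K_W·8F_aD/(πd³) = 1.1218 × 154.4 = 173.21 MPa
τ_m = K_s·8F_mD/(πd³) = 1.0425 × 341.76 = 356.27 MPa
Goodman: 1/n_f = τ_a/S_se + τ_m/S_su = 173.21/274 + 356.27/1070 = 0.63215 + 0.33296 = 0.96511
n_f = 1/0.96511 = 1.036

1.04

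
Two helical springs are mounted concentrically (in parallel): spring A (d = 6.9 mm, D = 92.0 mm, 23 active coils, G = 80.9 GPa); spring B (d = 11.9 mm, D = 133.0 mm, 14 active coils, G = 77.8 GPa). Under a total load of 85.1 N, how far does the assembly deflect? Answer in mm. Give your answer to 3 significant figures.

k_A = Gd⁴/(8D³N_a) = (80.9×10³)(6.9⁴)/(8·92.0³·23) = 1.2799 N/mm
k_B = Gd⁴/(8D³N_a) = (77.8×10³)(11.9⁴)/(8·133.0³·14) = 5.921 N/mm
Parallel: k_eq = 1.2799 + 5.921 = 7.2009 N/mm
δ = F/k_eq = 85.1/7.2009 = 11.818 mm

11.8 mm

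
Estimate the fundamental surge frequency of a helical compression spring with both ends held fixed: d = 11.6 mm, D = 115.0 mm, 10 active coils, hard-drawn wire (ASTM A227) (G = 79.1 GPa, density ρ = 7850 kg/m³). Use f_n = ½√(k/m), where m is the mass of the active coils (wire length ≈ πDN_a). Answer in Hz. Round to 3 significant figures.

k = Gd⁴/(8D³N_a) = (79.1×10³)(11.6⁴)/(8·115.0³·10) = 11.771 N/mm = 11771 N/m
Wire length L = πDN_a = π·115.0·10 = 3612.8 mm
m = ρ·(πd²/4)·L = 7850 × 105.68×10⁻⁶ m² × 3.6128 m = 2.9973 kg
f_n = ½√(k/m) = 0.5·√(11771/2.9973) = 0.5·√(3927.4) = 31.334 Hz

31.3 Hz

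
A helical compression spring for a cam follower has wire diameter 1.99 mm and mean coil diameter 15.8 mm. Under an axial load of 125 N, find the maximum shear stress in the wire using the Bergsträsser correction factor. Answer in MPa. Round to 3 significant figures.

Spring index C = D/d = 15.8/1.99 = 7.9397
K_B = (4C+2)/(4C−3) = 33.759/28.759 = 1.1739
τ₀ = 8FD/(πd³) = 8·125·15.8/(π·1.99³) = 15800/24.758 = 638.19 MPa
τ_max = K·τ₀ = 1.1739 × 638.19 = 749.14 MPa

749 MPa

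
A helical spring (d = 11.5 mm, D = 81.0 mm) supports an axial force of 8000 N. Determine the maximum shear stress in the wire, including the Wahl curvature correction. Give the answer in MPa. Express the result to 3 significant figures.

Spring index C = D/d = 81.0/11.5 = 7.0435
K_W = (4C−1)/(4C−4) + 0.615/C = 27.174/24.174 + 0.0873 = 1.2114
τ₀ = 8FD/(πd³) = 8·8000·81.0/(π·11.5³) = 5.184e+06/4778 = 1085 MPa
τ_max = K·τ₀ = 1.2114 × 1085 = 1314.4 MPa

1310 MPa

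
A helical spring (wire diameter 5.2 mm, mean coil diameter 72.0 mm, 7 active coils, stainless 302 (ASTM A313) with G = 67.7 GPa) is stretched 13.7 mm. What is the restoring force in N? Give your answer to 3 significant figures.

k = Gd⁴/(8D³N_a) = (67.7×10³)(5.2⁴)/(8·72.0³·7) = 2.3682 N/mm
F = k·δ = 2.3682 × 13.7 = 32.444 N

32.4 N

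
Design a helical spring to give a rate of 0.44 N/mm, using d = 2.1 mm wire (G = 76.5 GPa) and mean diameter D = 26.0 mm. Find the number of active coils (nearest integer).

24

N_a = Gd⁴/(8D³k) = (76.5×10³ × 2.1⁴)/(8 × 26.0³ × 0.44)
    = 1.48778e+06 / 61867.5 = 24.05 → 24 coils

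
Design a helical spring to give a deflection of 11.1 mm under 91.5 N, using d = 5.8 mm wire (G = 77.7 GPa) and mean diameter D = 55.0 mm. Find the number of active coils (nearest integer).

Required rate k = F/δ = 91.5/11.1 = 8.2432 N/mm
N_a = Gd⁴/(8D³k) = (77.7×10³ × 5.8⁴)/(8 × 55.0³ × 8.2432)
    = 8.79292e+07 / 1.09718e+07 = 8.014 → 8 coils

8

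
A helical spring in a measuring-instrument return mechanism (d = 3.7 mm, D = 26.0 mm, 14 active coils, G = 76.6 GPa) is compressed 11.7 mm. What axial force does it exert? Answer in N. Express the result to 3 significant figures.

k = Gd⁴/(8D³N_a) = (76.6×10³)(3.7⁴)/(8·26.0³·14) = 7.2929 N/mm
F = k·δ = 7.2929 × 11.7 = 85.326 N

85.3 N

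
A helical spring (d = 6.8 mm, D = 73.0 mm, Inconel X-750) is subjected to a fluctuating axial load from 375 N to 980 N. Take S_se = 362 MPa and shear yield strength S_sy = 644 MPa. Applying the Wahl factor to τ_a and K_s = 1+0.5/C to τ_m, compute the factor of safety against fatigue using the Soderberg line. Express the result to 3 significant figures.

0.826

C = D/d = 73.0/6.8 = 10.7353; K_W = (4C−1)/(4C−4)+0.615/C = 1.1343; K_s = 1+0.5/C = 1.0466
F_a = (F_max−F_min)/2 = 302.5 N; F_m = (F_max+F_min)/2 = 677.5 N
τ_a = K_W·8F_aD/(πd³) = 1.1343 × 178.84 = 202.86 MPa
τ_m = K_s·8F_mD/(πd³) = 1.0466 × 400.54 = 419.19 MPa
Soderberg: 1/n_f = τ_a/S_se + τ_m/S_sy = 202.86/362 + 419.19/644 = 0.56039 + 0.65092 = 1.2113
n_f = 1/1.2113 = 0.8255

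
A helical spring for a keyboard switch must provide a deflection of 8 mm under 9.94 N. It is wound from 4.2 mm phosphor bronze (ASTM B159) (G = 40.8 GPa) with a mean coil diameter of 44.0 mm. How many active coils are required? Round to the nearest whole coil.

15

Required rate k = F/δ = 9.94/8 = 1.2425 N/mm
N_a = Gd⁴/(8D³k) = (40.8×10³ × 4.2⁴)/(8 × 44.0³ × 1.2425)
    = 1.26957e+07 / 846729 = 14.99 → 15 coils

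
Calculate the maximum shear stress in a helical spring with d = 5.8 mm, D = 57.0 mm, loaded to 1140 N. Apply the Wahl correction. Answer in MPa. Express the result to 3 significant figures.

973 MPa

Spring index C = D/d = 57.0/5.8 = 9.8276
K_W = (4C−1)/(4C−4) + 0.615/C = 38.310/35.310 + 0.0626 = 1.1475
τ₀ = 8FD/(πd³) = 8·1140·57.0/(π·5.8³) = 519840/612.96 = 848.08 MPa
τ_max = K·τ₀ = 1.1475 × 848.08 = 973.2 MPa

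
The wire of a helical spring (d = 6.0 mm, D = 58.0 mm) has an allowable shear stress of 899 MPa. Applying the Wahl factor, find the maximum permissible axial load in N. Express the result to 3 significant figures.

1140 N

C = D/d = 58.0/6.0 = 9.6667
K_W = (4C−1)/(4C−4) + 0.615/C = 37.667/34.667 + 0.0636 = 1.1502
τ_max = K·8FD/(πd³) → F_max = τ_allow·πd³/(8DK)
F_max = 899·π·6.0³/(8·58.0·1.1502) = 6.1005e+05/533.67 = 1143.1 N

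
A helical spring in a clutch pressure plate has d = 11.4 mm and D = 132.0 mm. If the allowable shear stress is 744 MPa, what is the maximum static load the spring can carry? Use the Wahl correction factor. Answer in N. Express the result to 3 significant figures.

2920 N

C = D/d = 132.0/11.4 = 11.5789
K_W = (4C−1)/(4C−4) + 0.615/C = 45.316/42.316 + 0.0531 = 1.1240
τ_max = K·8FD/(πd³) → F_max = τ_allow·πd³/(8DK)
F_max = 744·π·11.4³/(8·132.0·1.1240) = 3.4629e+06/1187 = 2917.5 N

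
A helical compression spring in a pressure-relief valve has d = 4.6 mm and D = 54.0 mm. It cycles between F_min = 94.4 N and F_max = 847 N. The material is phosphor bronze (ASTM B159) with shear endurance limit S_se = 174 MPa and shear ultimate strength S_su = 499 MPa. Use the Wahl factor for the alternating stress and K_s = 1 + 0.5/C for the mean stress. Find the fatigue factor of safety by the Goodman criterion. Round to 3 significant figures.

C = D/d = 54.0/4.6 = 11.7391; K_W = (4C−1)/(4C−4)+0.615/C = 1.1222; K_s = 1+0.5/C = 1.0426
F_a = (F_max−F_min)/2 = 376.3 N; F_m = (F_max+F_min)/2 = 470.7 N
τ_a = K_W·8F_aD/(πd³) = 1.1222 × 531.61 = 596.59 MPa
τ_m = K_s·8F_mD/(πd³) = 1.0426 × 664.97 = 693.3 MPa
Goodman: 1/n_f = τ_a/S_se + τ_m/S_su = 596.59/174 + 693.3/499 = 3.42867 + 1.38937 = 4.818
n_f = 1/4.818 = 0.2076

0.208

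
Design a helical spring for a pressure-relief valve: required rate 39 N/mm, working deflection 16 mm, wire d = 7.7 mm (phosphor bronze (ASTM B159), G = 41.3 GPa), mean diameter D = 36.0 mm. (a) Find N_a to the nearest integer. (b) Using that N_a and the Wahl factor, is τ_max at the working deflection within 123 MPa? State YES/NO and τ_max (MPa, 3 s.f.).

(a) 10 coils; (b) NO, τ_max = 167 MPa

N_a = Gd⁴/(8D³k) = (41.3×10³)(7.7⁴)/(8·36.0³·39) = 9.974 → N_a = 10
Actual rate k = Gd⁴/(8D³·10) = 38.897 N/mm
Working load F = kδ = 38.897·16 = 622.35 N
C = 36.0/7.7 = 4.6753; K_W = (4C−1)/(4C−4)+0.615/C = 1.3356
τ_max = K_W·8FD/(πd³) = 1.3356·124.97 = 166.91 MPa
τ_max > 123 MPa → exceeds allowable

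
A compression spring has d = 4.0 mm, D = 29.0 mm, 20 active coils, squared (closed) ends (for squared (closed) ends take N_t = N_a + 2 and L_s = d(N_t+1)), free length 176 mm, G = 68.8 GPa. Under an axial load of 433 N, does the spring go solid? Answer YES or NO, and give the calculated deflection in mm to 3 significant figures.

k = Gd⁴/(8D³N_a) = (68.8×10³)(4.0⁴)/(8·29.0³·20) = 4.5135 N/mm
N_t = 22; L_s = 4.0·23 = 92 mm; δ_solid = L₀ − L_s = 176 − 92 = 84 mm
δ = F/k = 433/4.5135 = 95.934 mm
δ ≥ δ_solid → spring goes solid

YES, δ = 95.9 mm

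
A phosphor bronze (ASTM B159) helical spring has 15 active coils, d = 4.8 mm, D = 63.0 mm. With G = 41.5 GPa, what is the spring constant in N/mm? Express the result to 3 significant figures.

k = Gd⁴/(8D³N_a) = (41.5×10³ × 4.8⁴) / (8 × 63.0³ × 15)
  = 2.20299e+07 / 3.00056e+07 = 0.73419 N/mm

0.734 N/mm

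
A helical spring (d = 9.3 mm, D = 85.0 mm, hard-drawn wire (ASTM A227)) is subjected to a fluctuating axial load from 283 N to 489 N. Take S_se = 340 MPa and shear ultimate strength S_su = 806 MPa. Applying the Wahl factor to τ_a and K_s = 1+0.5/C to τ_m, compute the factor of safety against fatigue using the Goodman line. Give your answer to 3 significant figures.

C = D/d = 85.0/9.3 = 9.1398; K_W = (4C−1)/(4C−4)+0.615/C = 1.1594; K_s = 1+0.5/C = 1.0547
F_a = (F_max−F_min)/2 = 103 N; F_m = (F_max+F_min)/2 = 386 N
τ_a = K_W·8F_aD/(πd³) = 1.1594 × 27.717 = 32.136 MPa
τ_m = K_s·8F_mD/(πd³) = 1.0547 × 103.87 = 109.55 MPa
Goodman: 1/n_f = τ_a/S_se + τ_m/S_su = 32.136/340 + 109.55/806 = 0.09452 + 0.13592 = 0.23044
n_f = 1/0.23044 = 4.34

4.34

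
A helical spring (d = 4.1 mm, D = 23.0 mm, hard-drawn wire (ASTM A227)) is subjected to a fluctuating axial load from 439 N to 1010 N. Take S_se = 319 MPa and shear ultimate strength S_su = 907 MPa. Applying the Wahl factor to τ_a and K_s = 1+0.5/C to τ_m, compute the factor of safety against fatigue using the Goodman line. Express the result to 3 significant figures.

0.586

C = D/d = 23.0/4.1 = 5.6098; K_W = (4C−1)/(4C−4)+0.615/C = 1.2723; K_s = 1+0.5/C = 1.0891
F_a = (F_max−F_min)/2 = 285.5 N; F_m = (F_max+F_min)/2 = 724.5 N
τ_a = K_W·8F_aD/(πd³) = 1.2723 × 242.62 = 308.69 MPa
τ_m = K_s·8F_mD/(πd³) = 1.0891 × 615.68 = 670.56 MPa
Goodman: 1/n_f = τ_a/S_se + τ_m/S_su = 308.69/319 + 670.56/907 = 0.96768 + 0.73931 = 1.707
n_f = 1/1.707 = 0.5858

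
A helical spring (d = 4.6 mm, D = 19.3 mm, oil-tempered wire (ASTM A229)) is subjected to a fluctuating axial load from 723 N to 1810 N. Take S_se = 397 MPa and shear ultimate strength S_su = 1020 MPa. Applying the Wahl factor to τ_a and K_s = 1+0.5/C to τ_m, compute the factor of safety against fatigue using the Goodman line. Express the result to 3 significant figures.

0.604

C = D/d = 19.3/4.6 = 4.1957; K_W = (4C−1)/(4C−4)+0.615/C = 1.3813; K_s = 1+0.5/C = 1.1192
F_a = (F_max−F_min)/2 = 543.5 N; F_m = (F_max+F_min)/2 = 1266.5 N
τ_a = K_W·8F_aD/(πd³) = 1.3813 × 274.42 = 379.06 MPa
τ_m = K_s·8F_mD/(πd³) = 1.1192 × 639.48 = 715.69 MPa
Goodman: 1/n_f = τ_a/S_se + τ_m/S_su = 379.06/397 + 715.69/1020 = 0.95480 + 0.70166 = 1.6565
n_f = 1/1.6565 = 0.6037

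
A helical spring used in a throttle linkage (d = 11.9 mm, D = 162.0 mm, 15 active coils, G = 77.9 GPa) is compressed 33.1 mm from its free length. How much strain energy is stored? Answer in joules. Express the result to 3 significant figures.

1.68 J

k = Gd⁴/(8D³N_a) = (77.9×10³)(11.9⁴)/(8·162.0³·15) = 3.062 N/mm
U = ½kδ² = 0.5 × 3.062 × 33.1² = 1677.4 N·mm = 1.6774 J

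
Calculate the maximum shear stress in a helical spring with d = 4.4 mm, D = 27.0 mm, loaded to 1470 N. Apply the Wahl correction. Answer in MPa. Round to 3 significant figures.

1480 MPa

Spring index C = D/d = 27.0/4.4 = 6.1364
K_W = (4C−1)/(4C−4) + 0.615/C = 23.545/20.545 + 0.1002 = 1.2462
τ₀ = 8FD/(πd³) = 8·1470·27.0/(π·4.4³) = 317520/267.61 = 1186.5 MPa
τ_max = K·τ₀ = 1.2462 × 1186.5 = 1478.6 MPa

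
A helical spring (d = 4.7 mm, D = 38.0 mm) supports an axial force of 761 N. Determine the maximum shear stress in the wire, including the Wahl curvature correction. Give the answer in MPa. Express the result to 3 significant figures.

838 MPa

Spring index C = D/d = 38.0/4.7 = 8.0851
K_W = (4C−1)/(4C−4) + 0.615/C = 31.340/28.340 + 0.0761 = 1.1819
τ₀ = 8FD/(πd³) = 8·761·38.0/(π·4.7³) = 231344/326.17 = 709.28 MPa
τ_max = K·τ₀ = 1.1819 × 709.28 = 838.31 MPa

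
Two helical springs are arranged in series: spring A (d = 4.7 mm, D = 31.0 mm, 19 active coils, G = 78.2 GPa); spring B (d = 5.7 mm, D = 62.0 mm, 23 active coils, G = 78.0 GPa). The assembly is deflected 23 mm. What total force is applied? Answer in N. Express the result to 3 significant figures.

35.3 N

k_A = Gd⁴/(8D³N_a) = (78.2×10³)(4.7⁴)/(8·31.0³·19) = 8.4269 N/mm
k_B = Gd⁴/(8D³N_a) = (78.0×10³)(5.7⁴)/(8·62.0³·23) = 1.8776 N/mm
Series: 1/k_eq = 1/8.4269 + 1/1.8776 = 0.65126; k_eq = 1.5355 N/mm
F = k_eq·δ = 1.5355·23 = 35.316 N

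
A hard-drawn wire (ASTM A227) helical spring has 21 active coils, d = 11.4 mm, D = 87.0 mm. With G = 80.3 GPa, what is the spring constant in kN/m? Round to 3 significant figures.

12.3 kN/m

k = Gd⁴/(8D³N_a) = (80.3×10³ × 11.4⁴) / (8 × 87.0³ × 21)
  = 1.35624e+09 / 1.10629e+08 = 12.259 N/mm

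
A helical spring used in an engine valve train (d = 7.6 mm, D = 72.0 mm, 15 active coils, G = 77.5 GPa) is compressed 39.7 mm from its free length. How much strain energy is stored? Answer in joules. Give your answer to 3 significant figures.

k = Gd⁴/(8D³N_a) = (77.5×10³)(7.6⁴)/(8·72.0³·15) = 5.7727 N/mm
U = ½kδ² = 0.5 × 5.7727 × 39.7² = 4549.1 N·mm = 4.5491 J

4.55 J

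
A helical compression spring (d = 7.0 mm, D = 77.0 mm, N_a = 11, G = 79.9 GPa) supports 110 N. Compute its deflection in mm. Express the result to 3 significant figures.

k = Gd⁴/(8D³N_a) = (79.9×10³)(7.0⁴)/(8·77.0³·11) = 4.7751 N/mm
δ = F/k = 110 / 4.7751 = 23.036 mm

23.0 mm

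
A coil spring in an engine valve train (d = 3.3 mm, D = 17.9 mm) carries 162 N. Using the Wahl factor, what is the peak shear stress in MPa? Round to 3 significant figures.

Spring index C = D/d = 17.9/3.3 = 5.4242
K_W = (4C−1)/(4C−4) + 0.615/C = 20.697/17.697 + 0.1134 = 1.2829
τ₀ = 8FD/(πd³) = 8·162·17.9/(π·3.3³) = 23198.4/112.9 = 205.48 MPa
τ_max = K·τ₀ = 1.2829 × 205.48 = 263.61 MPa

264 MPa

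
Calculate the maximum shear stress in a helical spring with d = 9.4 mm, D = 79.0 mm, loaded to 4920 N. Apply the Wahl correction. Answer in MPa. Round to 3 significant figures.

Spring index C = D/d = 79.0/9.4 = 8.4043
K_W = (4C−1)/(4C−4) + 0.615/C = 32.617/29.617 + 0.0732 = 1.1745
τ₀ = 8FD/(πd³) = 8·4920·79.0/(π·9.4³) = 3.10944e+06/2609.4 = 1191.7 MPa
τ_max = K·τ₀ = 1.1745 × 1191.7 = 1399.6 MPa

1400 MPa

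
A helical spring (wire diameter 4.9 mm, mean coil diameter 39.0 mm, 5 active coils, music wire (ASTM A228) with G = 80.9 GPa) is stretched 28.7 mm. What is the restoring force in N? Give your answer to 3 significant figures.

564 N

k = Gd⁴/(8D³N_a) = (80.9×10³)(4.9⁴)/(8·39.0³·5) = 19.655 N/mm
F = k·δ = 19.655 × 28.7 = 564.11 N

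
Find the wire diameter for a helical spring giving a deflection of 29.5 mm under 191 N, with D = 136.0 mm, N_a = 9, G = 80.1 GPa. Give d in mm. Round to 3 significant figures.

11.0 mm

Required rate k = F/δ = 191/29.5 = 6.4746 N/mm
d = (8D³N_a·k / G)^(1/4) = (8·136.0³·9·6.4746 / (80.1×10³))^0.25
  = (14640)^0.25 = 10.9997 mm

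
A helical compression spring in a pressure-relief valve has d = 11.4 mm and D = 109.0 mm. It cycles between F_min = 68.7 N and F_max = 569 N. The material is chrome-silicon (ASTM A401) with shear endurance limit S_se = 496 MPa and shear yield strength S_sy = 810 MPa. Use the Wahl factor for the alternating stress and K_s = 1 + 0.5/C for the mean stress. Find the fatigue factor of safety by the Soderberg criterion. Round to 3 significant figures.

5.36

C = D/d = 109.0/11.4 = 9.5614; K_W = (4C−1)/(4C−4)+0.615/C = 1.1519; K_s = 1+0.5/C = 1.0523
F_a = (F_max−F_min)/2 = 250.15 N; F_m = (F_max+F_min)/2 = 318.85 N
τ_a = K_W·8F_aD/(πd³) = 1.1519 × 46.865 = 53.985 MPa
τ_m = K_s·8F_mD/(πd³) = 1.0523 × 59.736 = 62.86 MPa
Soderberg: 1/n_f = τ_a/S_se + τ_m/S_sy = 53.985/496 + 62.86/810 = 0.10884 + 0.07761 = 0.18645
n_f = 1/0.18645 = 5.363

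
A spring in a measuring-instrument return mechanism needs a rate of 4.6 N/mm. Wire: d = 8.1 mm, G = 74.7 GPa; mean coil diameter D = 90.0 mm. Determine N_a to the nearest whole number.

N_a = Gd⁴/(8D³k) = (74.7×10³ × 8.1⁴)/(8 × 90.0³ × 4.6)
    = 3.21559e+08 / 2.68272e+07 = 11.99 → 12 coils

12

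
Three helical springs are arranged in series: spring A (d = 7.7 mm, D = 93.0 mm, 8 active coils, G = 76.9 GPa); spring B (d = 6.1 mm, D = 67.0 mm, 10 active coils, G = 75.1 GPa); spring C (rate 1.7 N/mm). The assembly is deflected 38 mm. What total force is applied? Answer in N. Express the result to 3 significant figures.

k_A = Gd⁴/(8D³N_a) = (76.9×10³)(7.7⁴)/(8·93.0³·8) = 5.2512 N/mm
k_B = Gd⁴/(8D³N_a) = (75.1×10³)(6.1⁴)/(8·67.0³·10) = 4.3216 N/mm
Series: 1/k_eq = 1/5.2512 + 1/4.3216 + 1/1.7 = 1.0101; k_eq = 0.99004 N/mm
F = k_eq·δ = 0.99004·38 = 37.621 N

37.6 N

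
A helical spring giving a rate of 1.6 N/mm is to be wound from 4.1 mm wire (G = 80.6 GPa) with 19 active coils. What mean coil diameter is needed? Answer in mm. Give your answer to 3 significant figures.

45.4 mm

D = (Gd⁴/(8N_a·k))^(1/3) = (80.6×10³·4.1⁴/(8·19·1.6))^(1/3)
  = (93649.8)^(1/3) = 45.4118 mm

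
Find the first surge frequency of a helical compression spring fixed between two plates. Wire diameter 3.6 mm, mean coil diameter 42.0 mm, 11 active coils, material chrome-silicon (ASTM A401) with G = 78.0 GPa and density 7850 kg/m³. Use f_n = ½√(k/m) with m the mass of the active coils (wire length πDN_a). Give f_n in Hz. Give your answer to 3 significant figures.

k = Gd⁴/(8D³N_a) = (78.0×10³)(3.6⁴)/(8·42.0³·11) = 2.0094 N/mm = 2009.4 N/m
Wire length L = πDN_a = π·42.0·11 = 1451.4 mm
m = ρ·(πd²/4)·L = 7850 × 10.179×10⁻⁶ m² × 1.4514 m = 0.11597 kg
f_n = ½√(k/m) = 0.5·√(2009.4/0.11597) = 0.5·√(17327) = 65.816 Hz

65.8 Hz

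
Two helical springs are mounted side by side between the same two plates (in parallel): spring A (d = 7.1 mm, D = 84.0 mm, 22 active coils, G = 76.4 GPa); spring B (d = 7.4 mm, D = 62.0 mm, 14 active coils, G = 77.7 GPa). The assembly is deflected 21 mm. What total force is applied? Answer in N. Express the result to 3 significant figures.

222 N

k_A = Gd⁴/(8D³N_a) = (76.4×10³)(7.1⁴)/(8·84.0³·22) = 1.8611 N/mm
k_B = Gd⁴/(8D³N_a) = (77.7×10³)(7.4⁴)/(8·62.0³·14) = 8.7288 N/mm
Parallel: k_eq = 1.8611 + 8.7288 = 10.59 N/mm
F = k_eq·δ = 10.59·21 = 222.39 N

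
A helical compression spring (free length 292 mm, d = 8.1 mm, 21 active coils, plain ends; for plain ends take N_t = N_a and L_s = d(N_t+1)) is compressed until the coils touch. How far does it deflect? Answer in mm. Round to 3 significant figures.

114 mm

N_t = 21; L_s = 8.1·22 = 178.2 mm
δ_solid = L₀ − L_s = 292 − 178.2 = 113.8 mm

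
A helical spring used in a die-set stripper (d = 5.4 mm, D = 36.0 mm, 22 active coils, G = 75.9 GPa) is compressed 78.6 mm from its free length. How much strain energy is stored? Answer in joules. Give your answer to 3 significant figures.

24.3 J

k = Gd⁴/(8D³N_a) = (75.9×10³)(5.4⁴)/(8·36.0³·22) = 7.8595 N/mm
U = ½kδ² = 0.5 × 7.8595 × 78.6² = 24278 N·mm = 24.278 J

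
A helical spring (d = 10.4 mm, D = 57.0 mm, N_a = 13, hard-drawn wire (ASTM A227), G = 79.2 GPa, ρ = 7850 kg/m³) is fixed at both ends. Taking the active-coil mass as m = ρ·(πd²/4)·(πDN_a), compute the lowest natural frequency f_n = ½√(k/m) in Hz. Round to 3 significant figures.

88.0 Hz

k = Gd⁴/(8D³N_a) = (79.2×10³)(10.4⁴)/(8·57.0³·13) = 48.106 N/mm = 48106 N/m
Wire length L = πDN_a = π·57.0·13 = 2327.9 mm
m = ρ·(πd²/4)·L = 7850 × 84.949×10⁻⁶ m² × 2.3279 m = 1.5524 kg
f_n = ½√(k/m) = 0.5·√(48106/1.5524) = 0.5·√(30989) = 88.018 Hz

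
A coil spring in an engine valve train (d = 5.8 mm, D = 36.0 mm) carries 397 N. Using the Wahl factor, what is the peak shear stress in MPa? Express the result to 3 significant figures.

Spring index C = D/d = 36.0/5.8 = 6.2069
K_W = (4C−1)/(4C−4) + 0.615/C = 23.828/20.828 + 0.0991 = 1.2431
τ₀ = 8FD/(πd³) = 8·397·36.0/(π·5.8³) = 114336/612.96 = 186.53 MPa
τ_max = K·τ₀ = 1.2431 × 186.53 = 231.88 MPa

232 MPa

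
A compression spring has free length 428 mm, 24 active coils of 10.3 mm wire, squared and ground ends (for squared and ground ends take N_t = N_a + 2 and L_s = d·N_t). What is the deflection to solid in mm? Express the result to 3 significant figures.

N_t = 26; L_s = 10.3·26 = 267.8 mm
δ_solid = L₀ − L_s = 428 − 267.8 = 160.2 mm

160 mm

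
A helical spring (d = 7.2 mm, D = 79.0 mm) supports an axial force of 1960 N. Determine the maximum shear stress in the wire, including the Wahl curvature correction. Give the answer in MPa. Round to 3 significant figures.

Spring index C = D/d = 79.0/7.2 = 10.9722
K_W = (4C−1)/(4C−4) + 0.615/C = 42.889/39.889 + 0.0561 = 1.1313
τ₀ = 8FD/(πd³) = 8·1960·79.0/(π·7.2³) = 1.23872e+06/1172.6 = 1056.4 MPa
τ_max = K·τ₀ = 1.1313 × 1056.4 = 1195.1 MPa

1200 MPa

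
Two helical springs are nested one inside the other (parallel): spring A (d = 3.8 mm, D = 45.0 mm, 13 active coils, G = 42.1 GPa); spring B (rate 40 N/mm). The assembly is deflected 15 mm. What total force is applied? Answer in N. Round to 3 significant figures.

k_A = Gd⁴/(8D³N_a) = (42.1×10³)(3.8⁴)/(8·45.0³·13) = 0.92629 N/mm
Parallel: k_eq = 0.92629 + 40 = 40.926 N/mm
F = k_eq·δ = 40.926·15 = 613.89 N

614 N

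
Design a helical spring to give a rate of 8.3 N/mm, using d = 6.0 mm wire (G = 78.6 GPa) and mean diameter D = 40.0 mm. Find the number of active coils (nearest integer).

24

N_a = Gd⁴/(8D³k) = (78.6×10³ × 6.0⁴)/(8 × 40.0³ × 8.3)
    = 1.01866e+08 / 4.2496e+06 = 23.97 → 24 coils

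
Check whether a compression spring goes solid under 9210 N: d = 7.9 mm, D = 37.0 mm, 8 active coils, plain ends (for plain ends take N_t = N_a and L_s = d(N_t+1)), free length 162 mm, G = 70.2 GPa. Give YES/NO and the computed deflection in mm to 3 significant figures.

YES, δ = 109 mm

k = Gd⁴/(8D³N_a) = (70.2×10³)(7.9⁴)/(8·37.0³·8) = 84.345 N/mm
N_t = 8; L_s = 7.9·9 = 71.1 mm; δ_solid = L₀ − L_s = 162 − 71.1 = 90.9 mm
δ = F/k = 9210/84.345 = 109.19 mm
δ ≥ δ_solid → spring goes solid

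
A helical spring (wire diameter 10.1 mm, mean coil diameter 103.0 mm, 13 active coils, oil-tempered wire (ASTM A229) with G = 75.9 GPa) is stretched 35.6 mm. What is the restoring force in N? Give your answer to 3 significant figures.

k = Gd⁴/(8D³N_a) = (75.9×10³)(10.1⁴)/(8·103.0³·13) = 6.95 N/mm
F = k·δ = 6.95 × 35.6 = 247.42 N

247 N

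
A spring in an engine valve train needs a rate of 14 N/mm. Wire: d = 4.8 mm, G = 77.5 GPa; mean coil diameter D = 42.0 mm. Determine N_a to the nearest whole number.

5

N_a = Gd⁴/(8D³k) = (77.5×10³ × 4.8⁴)/(8 × 42.0³ × 14)
    = 4.11402e+07 / 8.29786e+06 = 4.958 → 5 coils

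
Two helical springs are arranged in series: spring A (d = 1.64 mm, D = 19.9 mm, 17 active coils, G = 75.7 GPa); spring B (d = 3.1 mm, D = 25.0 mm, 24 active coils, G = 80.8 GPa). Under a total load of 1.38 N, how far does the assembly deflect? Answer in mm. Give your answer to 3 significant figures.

3.26 mm

k_A = Gd⁴/(8D³N_a) = (75.7×10³)(1.64⁴)/(8·19.9³·17) = 0.51094 N/mm
k_B = Gd⁴/(8D³N_a) = (80.8×10³)(3.1⁴)/(8·25.0³·24) = 2.4873 N/mm
Series: 1/k_eq = 1/0.51094 + 1/2.4873 = 2.3592; k_eq = 0.42387 N/mm
δ = F/k_eq = 1.38/0.42387 = 3.2557 mm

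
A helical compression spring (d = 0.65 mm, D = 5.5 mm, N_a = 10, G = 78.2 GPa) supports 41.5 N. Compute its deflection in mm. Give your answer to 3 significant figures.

k = Gd⁴/(8D³N_a) = (78.2×10³)(0.65⁴)/(8·5.5³·10) = 1.0488 N/mm
δ = F/k = 41.5 / 1.0488 = 39.57 mm

39.6 mm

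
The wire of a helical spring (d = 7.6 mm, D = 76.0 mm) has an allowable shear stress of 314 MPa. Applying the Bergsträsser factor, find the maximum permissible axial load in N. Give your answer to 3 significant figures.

C = D/d = 76.0/7.6 = 10.0000
K_B = (4C+2)/(4C−3) = 42.000/37.000 = 1.1351
τ_max = K·8FD/(πd³) → F_max = τ_allow·πd³/(8DK)
F_max = 314·π·7.6³/(8·76.0·1.1351) = 4.3303e+05/690.16 = 627.44 N

627 N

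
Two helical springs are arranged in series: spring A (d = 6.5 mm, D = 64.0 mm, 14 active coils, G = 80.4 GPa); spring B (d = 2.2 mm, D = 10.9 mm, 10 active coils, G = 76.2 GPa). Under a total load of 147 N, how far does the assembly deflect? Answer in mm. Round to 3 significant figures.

38.6 mm

k_A = Gd⁴/(8D³N_a) = (80.4×10³)(6.5⁴)/(8·64.0³·14) = 4.8882 N/mm
k_B = Gd⁴/(8D³N_a) = (76.2×10³)(2.2⁴)/(8·10.9³·10) = 17.23 N/mm
Series: 1/k_eq = 1/4.8882 + 1/17.23 = 0.26261; k_eq = 3.8079 N/mm
δ = F/k_eq = 147/3.8079 = 38.604 mm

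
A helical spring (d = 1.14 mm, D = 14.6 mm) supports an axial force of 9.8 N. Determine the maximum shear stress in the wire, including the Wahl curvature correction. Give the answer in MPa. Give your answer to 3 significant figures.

273 MPa

Spring index C = D/d = 14.6/1.14 = 12.8070
K_W = (4C−1)/(4C−4) + 0.615/C = 50.228/47.228 + 0.0480 = 1.1115
τ₀ = 8FD/(πd³) = 8·9.8·14.6/(π·1.14³) = 1144.64/4.6544 = 245.93 MPa
τ_max = K·τ₀ = 1.1115 × 245.93 = 273.36 MPa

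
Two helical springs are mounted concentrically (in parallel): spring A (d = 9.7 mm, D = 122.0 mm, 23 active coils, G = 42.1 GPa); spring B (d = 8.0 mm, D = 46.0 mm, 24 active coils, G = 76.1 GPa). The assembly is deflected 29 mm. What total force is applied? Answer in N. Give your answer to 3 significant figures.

516 N

k_A = Gd⁴/(8D³N_a) = (42.1×10³)(9.7⁴)/(8·122.0³·23) = 1.1155 N/mm
k_B = Gd⁴/(8D³N_a) = (76.1×10³)(8.0⁴)/(8·46.0³·24) = 16.679 N/mm
Parallel: k_eq = 1.1155 + 16.679 = 17.795 N/mm
F = k_eq·δ = 17.795·29 = 516.04 N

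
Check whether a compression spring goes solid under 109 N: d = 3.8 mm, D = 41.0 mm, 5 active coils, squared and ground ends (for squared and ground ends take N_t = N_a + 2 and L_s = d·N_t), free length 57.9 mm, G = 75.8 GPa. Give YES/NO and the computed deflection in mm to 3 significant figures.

NO, δ = 19.0 mm

k = Gd⁴/(8D³N_a) = (75.8×10³)(3.8⁴)/(8·41.0³·5) = 5.7331 N/mm
N_t = 7; L_s = 3.8·7 = 26.6 mm; δ_solid = L₀ − L_s = 57.9 − 26.6 = 31.3 mm
δ = F/k = 109/5.7331 = 19.012 mm
δ < δ_solid → spring does not go solid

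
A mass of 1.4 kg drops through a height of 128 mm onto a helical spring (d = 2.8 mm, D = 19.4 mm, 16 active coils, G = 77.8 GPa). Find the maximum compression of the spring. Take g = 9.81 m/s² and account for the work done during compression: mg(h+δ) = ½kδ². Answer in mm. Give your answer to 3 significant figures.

29.0 mm

k = Gd⁴/(8D³N_a) = (77.8×10³)(2.8⁴)/(8·19.4³·16) = 5.1168 N/mm
W = mg = 1.4 × 9.81 = 13.734 N
½kδ² − Wδ − Wh = 0 → δ = (W + √(W² + 2kWh))/k
δ = (13.734 + √(188.62 + 17990.1))/5.1168 = (13.734 + 134.83)/5.1168 = 29.034 mm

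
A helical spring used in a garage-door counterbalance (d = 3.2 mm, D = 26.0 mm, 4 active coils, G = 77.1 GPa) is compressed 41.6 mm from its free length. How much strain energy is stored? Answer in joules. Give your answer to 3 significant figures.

k = Gd⁴/(8D³N_a) = (77.1×10³)(3.2⁴)/(8·26.0³·4) = 14.374 N/mm
U = ½kδ² = 0.5 × 14.374 × 41.6² = 12438 N·mm = 12.438 J

12.4 J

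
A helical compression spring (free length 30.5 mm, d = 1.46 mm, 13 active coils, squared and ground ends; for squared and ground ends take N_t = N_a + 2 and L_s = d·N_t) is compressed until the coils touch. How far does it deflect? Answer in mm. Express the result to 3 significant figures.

8.60 mm

N_t = 15; L_s = 1.46·15 = 21.9 mm
δ_solid = L₀ − L_s = 30.5 − 21.9 = 8.6 mm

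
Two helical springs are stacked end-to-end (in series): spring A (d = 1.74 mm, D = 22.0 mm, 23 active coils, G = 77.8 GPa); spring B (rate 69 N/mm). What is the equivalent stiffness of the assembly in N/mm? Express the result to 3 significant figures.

k_A = Gd⁴/(8D³N_a) = (77.8×10³)(1.74⁴)/(8·22.0³·23) = 0.36399 N/mm
Series: 1/k_eq = 1/0.36399 + 1/69 = 2.7618; k_eq = 0.36208 N/mm

0.362 N/mm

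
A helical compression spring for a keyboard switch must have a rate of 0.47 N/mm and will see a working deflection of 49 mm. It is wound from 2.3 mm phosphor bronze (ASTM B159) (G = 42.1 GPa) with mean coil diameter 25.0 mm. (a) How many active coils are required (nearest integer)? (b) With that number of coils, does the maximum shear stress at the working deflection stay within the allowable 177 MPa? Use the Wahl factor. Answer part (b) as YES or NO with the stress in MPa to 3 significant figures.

(a) 20 coils; (b) YES, τ_max = 137 MPa

N_a = Gd⁴/(8D³k) = (42.1×10³)(2.3⁴)/(8·25.0³·0.47) = 20.05 → N_a = 20
Actual rate k = Gd⁴/(8D³·20) = 0.47125 N/mm
Working load F = kδ = 0.47125·49 = 23.091 N
C = 25.0/2.3 = 10.8696; K_W = (4C−1)/(4C−4)+0.615/C = 1.1326
τ_max = K_W·8FD/(πd³) = 1.1326·120.82 = 136.84 MPa
τ_max ≤ 177 MPa → acceptable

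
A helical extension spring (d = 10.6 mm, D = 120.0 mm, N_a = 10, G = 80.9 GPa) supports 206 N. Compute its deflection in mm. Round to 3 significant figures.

27.9 mm

k = Gd⁴/(8D³N_a) = (80.9×10³)(10.6⁴)/(8·120.0³·10) = 7.3882 N/mm
δ = F/k = 206 / 7.3882 = 27.882 mm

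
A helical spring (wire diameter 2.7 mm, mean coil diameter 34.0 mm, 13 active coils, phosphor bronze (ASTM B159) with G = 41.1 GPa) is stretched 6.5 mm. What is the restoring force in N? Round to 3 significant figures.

3.47 N

k = Gd⁴/(8D³N_a) = (41.1×10³)(2.7⁴)/(8·34.0³·13) = 0.53435 N/mm
F = k·δ = 0.53435 × 6.5 = 3.4733 N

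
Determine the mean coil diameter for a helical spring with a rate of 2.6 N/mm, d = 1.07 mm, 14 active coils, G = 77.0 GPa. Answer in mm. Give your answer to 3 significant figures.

7.02 mm

D = (Gd⁴/(8N_a·k))^(1/3) = (77.0×10³·1.07⁴/(8·14·2.6))^(1/3)
  = (346.605)^(1/3) = 7.0244 mm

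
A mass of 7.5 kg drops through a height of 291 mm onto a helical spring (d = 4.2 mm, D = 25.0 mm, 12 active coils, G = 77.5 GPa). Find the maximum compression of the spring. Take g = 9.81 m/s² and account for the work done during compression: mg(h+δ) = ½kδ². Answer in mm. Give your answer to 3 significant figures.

k = Gd⁴/(8D³N_a) = (77.5×10³)(4.2⁴)/(8·25.0³·12) = 16.077 N/mm
W = mg = 7.5 × 9.81 = 73.575 N
½kδ² − Wδ − Wh = 0 → δ = (W + √(W² + 2kWh))/k
δ = (73.575 + √(5413.3 + 688432))/16.077 = (73.575 + 832.97)/16.077 = 56.388 mm

56.4 mm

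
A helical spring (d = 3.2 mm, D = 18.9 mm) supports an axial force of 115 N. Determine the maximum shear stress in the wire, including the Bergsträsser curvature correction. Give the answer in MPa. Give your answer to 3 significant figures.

210 MPa

Spring index C = D/d = 18.9/3.2 = 5.9062
K_B = (4C+2)/(4C−3) = 25.625/20.625 = 1.2424
τ₀ = 8FD/(πd³) = 8·115·18.9/(π·3.2³) = 17388/102.94 = 168.91 MPa
τ_max = K·τ₀ = 1.2424 × 168.91 = 209.86 MPa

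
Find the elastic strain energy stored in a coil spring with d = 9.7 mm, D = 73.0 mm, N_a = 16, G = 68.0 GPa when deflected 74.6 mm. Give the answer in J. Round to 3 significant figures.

k = Gd⁴/(8D³N_a) = (68.0×10³)(9.7⁴)/(8·73.0³·16) = 12.09 N/mm
U = ½kδ² = 0.5 × 12.09 × 74.6² = 33641 N·mm = 33.641 J

33.6 J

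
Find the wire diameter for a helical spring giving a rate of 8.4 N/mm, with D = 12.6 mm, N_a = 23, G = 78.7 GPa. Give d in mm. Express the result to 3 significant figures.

d = (8D³N_a·k / G)^(1/4) = (8·12.6³·23·8.4 / (78.7×10³))^0.25
  = (39.286)^0.25 = 2.5036 mm

2.50 mm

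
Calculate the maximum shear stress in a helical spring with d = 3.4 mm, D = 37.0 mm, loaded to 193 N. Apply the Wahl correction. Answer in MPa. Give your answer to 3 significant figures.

524 MPa

Spring index C = D/d = 37.0/3.4 = 10.8824
K_W = (4C−1)/(4C−4) + 0.615/C = 42.529/39.529 + 0.0565 = 1.1324
τ₀ = 8FD/(πd³) = 8·193·37.0/(π·3.4³) = 57128/123.48 = 462.66 MPa
τ_max = K·τ₀ = 1.1324 × 462.66 = 523.92 MPa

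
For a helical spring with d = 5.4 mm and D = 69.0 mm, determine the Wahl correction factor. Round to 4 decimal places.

1.1118

C = D/d = 69.0/5.4 = 12.7778
K_W = (4C−1)/(4C−4) + 0.615/C = 50.111/47.111 + 0.0481 = 1.1118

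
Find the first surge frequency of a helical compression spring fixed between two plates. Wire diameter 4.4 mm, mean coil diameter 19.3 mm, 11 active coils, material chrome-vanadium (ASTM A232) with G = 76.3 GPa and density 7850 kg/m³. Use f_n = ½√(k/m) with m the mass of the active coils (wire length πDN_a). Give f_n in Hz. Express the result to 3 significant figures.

377 Hz

k = Gd⁴/(8D³N_a) = (76.3×10³)(4.4⁴)/(8·19.3³·11) = 45.204 N/mm = 45204 N/m
Wire length L = πDN_a = π·19.3·11 = 666.96 mm
m = ρ·(πd²/4)·L = 7850 × 15.205×10⁻⁶ m² × 0.66696 m = 0.079609 kg
f_n = ½√(k/m) = 0.5·√(45204/0.079609) = 0.5·√(5.6783e+05) = 376.77 Hz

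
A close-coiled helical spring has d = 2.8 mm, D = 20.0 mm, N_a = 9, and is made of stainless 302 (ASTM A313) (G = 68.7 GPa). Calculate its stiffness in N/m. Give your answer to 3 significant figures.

7330 N/m

k = Gd⁴/(8D³N_a) = (68.7×10³ × 2.8⁴) / (8 × 20.0³ × 9)
  = 4.22269e+06 / 576000 = 7.3311 N/mm = 7331.1 N/m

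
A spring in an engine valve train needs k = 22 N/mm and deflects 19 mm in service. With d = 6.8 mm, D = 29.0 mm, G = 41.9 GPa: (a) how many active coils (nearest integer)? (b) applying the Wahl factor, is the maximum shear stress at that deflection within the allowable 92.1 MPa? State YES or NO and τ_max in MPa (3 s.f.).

N_a = Gd⁴/(8D³k) = (41.9×10³)(6.8⁴)/(8·29.0³·22) = 20.87 → N_a = 21
Actual rate k = Gd⁴/(8D³·21) = 21.865 N/mm
Working load F = kδ = 21.865·19 = 415.43 N
C = 29.0/6.8 = 4.2647; K_W = (4C−1)/(4C−4)+0.615/C = 1.3739
τ_max = K_W·8FD/(πd³) = 1.3739·97.569 = 134.05 MPa
τ_max > 92.1 MPa → exceeds allowable

(a) 21 coils; (b) NO, τ_max = 134 MPa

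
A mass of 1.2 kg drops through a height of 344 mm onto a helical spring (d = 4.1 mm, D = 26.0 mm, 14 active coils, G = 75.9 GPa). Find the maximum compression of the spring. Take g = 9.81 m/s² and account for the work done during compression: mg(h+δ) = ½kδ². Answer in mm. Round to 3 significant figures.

28.4 mm

k = Gd⁴/(8D³N_a) = (75.9×10³)(4.1⁴)/(8·26.0³·14) = 10.895 N/mm
W = mg = 1.2 × 9.81 = 11.772 N
½kδ² − Wδ − Wh = 0 → δ = (W + √(W² + 2kWh))/k
δ = (11.772 + √(138.58 + 88242.5))/10.895 = (11.772 + 297.29)/10.895 = 28.367 mm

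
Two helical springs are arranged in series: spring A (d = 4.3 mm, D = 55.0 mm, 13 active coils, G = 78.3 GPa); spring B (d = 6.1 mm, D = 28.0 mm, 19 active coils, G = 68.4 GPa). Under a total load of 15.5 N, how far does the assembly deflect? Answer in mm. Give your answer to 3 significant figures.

10.6 mm

k_A = Gd⁴/(8D³N_a) = (78.3×10³)(4.3⁴)/(8·55.0³·13) = 1.5471 N/mm
k_B = Gd⁴/(8D³N_a) = (68.4×10³)(6.1⁴)/(8·28.0³·19) = 28.383 N/mm
Series: 1/k_eq = 1/1.5471 + 1/28.383 = 0.68161; k_eq = 1.4671 N/mm
δ = F/k_eq = 15.5/1.4671 = 10.565 mm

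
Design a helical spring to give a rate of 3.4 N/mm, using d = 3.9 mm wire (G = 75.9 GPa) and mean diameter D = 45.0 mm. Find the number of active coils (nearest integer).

N_a = Gd⁴/(8D³k) = (75.9×10³ × 3.9⁴)/(8 × 45.0³ × 3.4)
    = 1.7559e+07 / 2.4786e+06 = 7.084 → 7 coils

7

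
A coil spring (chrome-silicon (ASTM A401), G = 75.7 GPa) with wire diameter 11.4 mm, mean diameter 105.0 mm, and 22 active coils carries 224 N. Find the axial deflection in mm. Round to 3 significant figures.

k = Gd⁴/(8D³N_a) = (75.7×10³)(11.4⁴)/(8·105.0³·22) = 6.2753 N/mm
δ = F/k = 224 / 6.2753 = 35.695 mm

35.7 mm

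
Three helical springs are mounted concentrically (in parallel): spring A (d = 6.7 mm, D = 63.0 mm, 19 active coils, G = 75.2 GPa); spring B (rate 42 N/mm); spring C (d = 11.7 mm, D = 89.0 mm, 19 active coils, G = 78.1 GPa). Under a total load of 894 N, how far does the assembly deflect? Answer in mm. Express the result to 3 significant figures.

15.0 mm

k_A = Gd⁴/(8D³N_a) = (75.2×10³)(6.7⁴)/(8·63.0³·19) = 3.9871 N/mm
k_C = Gd⁴/(8D³N_a) = (78.1×10³)(11.7⁴)/(8·89.0³·19) = 13.658 N/mm
Parallel: k_eq = 3.9871 + 42 + 13.658 = 59.645 N/mm
δ = F/k_eq = 894/59.645 = 14.989 mm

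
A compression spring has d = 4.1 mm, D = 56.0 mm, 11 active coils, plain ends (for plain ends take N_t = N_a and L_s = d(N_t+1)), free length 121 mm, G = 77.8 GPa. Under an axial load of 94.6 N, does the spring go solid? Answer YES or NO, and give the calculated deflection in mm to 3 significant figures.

NO, δ = 66.5 mm

k = Gd⁴/(8D³N_a) = (77.8×10³)(4.1⁴)/(8·56.0³·11) = 1.4226 N/mm
N_t = 11; L_s = 4.1·12 = 49.2 mm; δ_solid = L₀ − L_s = 121 − 49.2 = 71.8 mm
δ = F/k = 94.6/1.4226 = 66.5 mm
δ < δ_solid → spring does not go solid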